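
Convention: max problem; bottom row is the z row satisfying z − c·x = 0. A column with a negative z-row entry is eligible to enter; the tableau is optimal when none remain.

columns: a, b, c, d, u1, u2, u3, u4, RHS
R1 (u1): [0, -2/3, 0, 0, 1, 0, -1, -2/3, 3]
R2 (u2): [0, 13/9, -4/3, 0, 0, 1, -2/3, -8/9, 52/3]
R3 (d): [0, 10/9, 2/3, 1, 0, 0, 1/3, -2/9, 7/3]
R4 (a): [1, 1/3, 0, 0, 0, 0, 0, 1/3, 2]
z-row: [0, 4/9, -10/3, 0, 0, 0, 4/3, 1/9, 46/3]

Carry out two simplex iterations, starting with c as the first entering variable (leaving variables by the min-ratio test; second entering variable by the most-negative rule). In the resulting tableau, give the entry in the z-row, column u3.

3

Ratio test on column c — row 1: entry 0 ≤ 0; row 2: entry -4/3 ≤ 0; row 3: (7/3)/(2/3) = 7/2; row 4: entry 0 ≤ 0. Minimum is 7/2 at row 3 (d leaves); pivot element 2/3.
Divide row 3 by 2/3; eliminate column c from the other rows.
Second iteration: most negative z-row entry is -1 in column u4, so u4 enters.
Ratio test on column u4 — row 1: entry -2/3 ≤ 0; row 2: entry -4/3 ≤ 0; row 3: entry -1/3 ≤ 0; row 4: 2/(1/3) = 6. Minimum is 6 at row 4 (a leaves); pivot element 1/3.
Divide row 4 by 1/3; eliminate column u4 from the other rows.
After both pivots, the entry at the z-row, column u3 is 3.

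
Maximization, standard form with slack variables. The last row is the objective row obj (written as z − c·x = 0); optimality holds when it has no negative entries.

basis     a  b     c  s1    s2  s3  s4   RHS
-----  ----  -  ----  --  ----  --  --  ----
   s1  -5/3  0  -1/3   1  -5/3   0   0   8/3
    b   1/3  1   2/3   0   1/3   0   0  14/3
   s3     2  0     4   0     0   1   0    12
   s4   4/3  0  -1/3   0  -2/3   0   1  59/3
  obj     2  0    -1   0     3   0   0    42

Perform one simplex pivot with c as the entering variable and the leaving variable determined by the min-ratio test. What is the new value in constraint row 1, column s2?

Ratio test on column c — row 1: entry -1/3 ≤ 0; row 2: (14/3)/(2/3) = 7; row 3: 12/4 = 3; row 4: entry -1/3 ≤ 0. Minimum is 3 at row 3 (s3 leaves); pivot element 4.
Divide row 3 by 4; eliminate column c from the other rows.
Row 1 update in column s2: -5/3 − (-1/3)·0 = -5/3.

-5/3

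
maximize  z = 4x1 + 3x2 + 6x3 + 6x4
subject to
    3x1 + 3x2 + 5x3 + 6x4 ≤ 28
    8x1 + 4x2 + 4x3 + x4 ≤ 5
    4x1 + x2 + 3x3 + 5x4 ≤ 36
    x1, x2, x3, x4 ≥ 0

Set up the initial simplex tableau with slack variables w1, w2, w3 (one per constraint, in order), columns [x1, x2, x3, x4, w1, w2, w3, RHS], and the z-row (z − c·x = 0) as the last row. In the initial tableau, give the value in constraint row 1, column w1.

Slack w1 belongs to constraint 1; its column is the unit vector e_1, so the entry in row 1 is 1.

1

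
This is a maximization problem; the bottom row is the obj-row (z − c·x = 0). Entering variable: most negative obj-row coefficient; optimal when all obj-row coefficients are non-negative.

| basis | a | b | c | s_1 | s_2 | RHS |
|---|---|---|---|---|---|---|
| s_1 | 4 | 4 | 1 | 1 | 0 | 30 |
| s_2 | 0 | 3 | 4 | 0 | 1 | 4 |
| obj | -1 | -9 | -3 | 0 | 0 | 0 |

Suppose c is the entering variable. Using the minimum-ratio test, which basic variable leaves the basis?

Column c entries and ratios — s_1: 30/1 = 30; s_2: 4/4 = 1.
Smallest ratio is 1 in the row of s_2, so s_2 leaves.

s_2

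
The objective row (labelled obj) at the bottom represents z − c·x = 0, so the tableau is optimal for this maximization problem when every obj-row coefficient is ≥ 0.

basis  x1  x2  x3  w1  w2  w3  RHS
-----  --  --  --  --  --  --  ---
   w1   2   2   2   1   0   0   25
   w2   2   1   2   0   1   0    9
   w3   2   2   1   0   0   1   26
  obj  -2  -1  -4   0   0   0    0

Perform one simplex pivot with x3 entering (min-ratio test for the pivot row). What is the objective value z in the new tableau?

18

Ratio test on column x3 — row 1: 25/2 = 25/2; row 2: 9/2 = 9/2; row 3: 26/1 = 26. Minimum is 9/2 at row 2 (w2 leaves); pivot element 2.
Pivot on row 2; the obj-row RHS becomes 0 − (-4)·(9/2) = 18.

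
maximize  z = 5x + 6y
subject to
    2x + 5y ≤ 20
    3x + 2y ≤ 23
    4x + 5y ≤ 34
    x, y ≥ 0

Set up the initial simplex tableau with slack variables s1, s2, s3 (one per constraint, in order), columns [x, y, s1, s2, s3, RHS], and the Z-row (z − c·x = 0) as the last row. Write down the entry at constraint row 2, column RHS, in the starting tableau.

The RHS of constraint 2 is b_2 = 23.

23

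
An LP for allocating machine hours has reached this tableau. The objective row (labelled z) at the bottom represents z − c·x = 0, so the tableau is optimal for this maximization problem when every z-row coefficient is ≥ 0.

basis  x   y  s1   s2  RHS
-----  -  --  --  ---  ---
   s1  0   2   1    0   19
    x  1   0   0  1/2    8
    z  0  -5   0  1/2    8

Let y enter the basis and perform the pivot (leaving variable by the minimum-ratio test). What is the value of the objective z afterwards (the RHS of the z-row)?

111/2

Ratio test on column y — row 1: 19/2 = 19/2; row 2: entry 0 ≤ 0. Minimum is 19/2 at row 1 (s1 leaves); pivot element 2.
Pivot on row 1; the z-row RHS becomes 8 − (-5)·(19/2) = 111/2.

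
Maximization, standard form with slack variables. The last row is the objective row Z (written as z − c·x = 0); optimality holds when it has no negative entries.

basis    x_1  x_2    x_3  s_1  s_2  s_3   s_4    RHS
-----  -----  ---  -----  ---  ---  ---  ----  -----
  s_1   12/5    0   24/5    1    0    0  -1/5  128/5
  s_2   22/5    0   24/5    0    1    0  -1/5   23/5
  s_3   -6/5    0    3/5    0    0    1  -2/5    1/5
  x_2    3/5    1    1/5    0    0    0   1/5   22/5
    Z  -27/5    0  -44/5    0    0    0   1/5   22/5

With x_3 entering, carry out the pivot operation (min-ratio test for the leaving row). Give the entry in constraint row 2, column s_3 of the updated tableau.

Ratio test on column x_3 — row 1: (128/5)/(24/5) = 16/3; row 2: (23/5)/(24/5) = 23/24; row 3: (1/5)/(3/5) = 1/3; row 4: (22/5)/(1/5) = 22. Minimum is 1/3 at row 3 (s_3 leaves); pivot element 3/5.
Divide row 3 by 3/5; eliminate column x_3 from the other rows.
Row 2 update in column s_3: 0 − (24/5)·(5/3) = -8.

-8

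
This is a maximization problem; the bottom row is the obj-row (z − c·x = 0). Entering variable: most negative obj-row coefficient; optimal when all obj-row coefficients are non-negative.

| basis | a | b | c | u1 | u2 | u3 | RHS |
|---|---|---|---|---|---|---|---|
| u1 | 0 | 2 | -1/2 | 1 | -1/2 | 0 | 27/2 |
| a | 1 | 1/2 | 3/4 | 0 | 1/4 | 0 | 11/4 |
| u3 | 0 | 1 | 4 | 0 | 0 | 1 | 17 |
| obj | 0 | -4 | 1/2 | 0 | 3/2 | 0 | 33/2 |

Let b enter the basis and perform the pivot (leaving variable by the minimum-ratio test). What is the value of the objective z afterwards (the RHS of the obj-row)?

77/2

Ratio test on column b — row 1: (27/2)/2 = 27/4; row 2: (11/4)/(1/2) = 11/2; row 3: 17/1 = 17. Minimum is 11/2 at row 2 (a leaves); pivot element 1/2.
Pivot on row 2; the obj-row RHS becomes 33/2 − (-4)·(11/2) = 77/2.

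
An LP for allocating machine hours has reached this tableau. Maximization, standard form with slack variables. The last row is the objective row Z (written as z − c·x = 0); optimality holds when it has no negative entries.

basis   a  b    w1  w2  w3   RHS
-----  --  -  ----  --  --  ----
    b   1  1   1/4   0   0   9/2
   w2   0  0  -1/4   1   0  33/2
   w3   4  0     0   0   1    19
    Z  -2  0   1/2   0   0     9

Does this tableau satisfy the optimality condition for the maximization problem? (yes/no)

The Z-row has a negative entry -2 in column a, so it is not optimal.

no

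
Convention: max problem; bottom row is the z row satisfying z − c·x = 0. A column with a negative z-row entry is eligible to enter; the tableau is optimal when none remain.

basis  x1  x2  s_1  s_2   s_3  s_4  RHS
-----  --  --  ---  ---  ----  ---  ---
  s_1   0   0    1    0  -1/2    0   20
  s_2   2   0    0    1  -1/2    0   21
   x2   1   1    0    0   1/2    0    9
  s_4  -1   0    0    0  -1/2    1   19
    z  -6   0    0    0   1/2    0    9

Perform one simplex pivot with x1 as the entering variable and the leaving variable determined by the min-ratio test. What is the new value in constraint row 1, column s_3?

-1/2

Ratio test on column x1 — row 1: entry 0 ≤ 0; row 2: 21/2 = 21/2; row 3: 9/1 = 9; row 4: entry -1 ≤ 0. Minimum is 9 at row 3 (x2 leaves); pivot element 1.
Divide row 3 by 1; eliminate column x1 from the other rows.
Row 1 update in column s_3: -1/2 − 0·(1/2) = -1/2.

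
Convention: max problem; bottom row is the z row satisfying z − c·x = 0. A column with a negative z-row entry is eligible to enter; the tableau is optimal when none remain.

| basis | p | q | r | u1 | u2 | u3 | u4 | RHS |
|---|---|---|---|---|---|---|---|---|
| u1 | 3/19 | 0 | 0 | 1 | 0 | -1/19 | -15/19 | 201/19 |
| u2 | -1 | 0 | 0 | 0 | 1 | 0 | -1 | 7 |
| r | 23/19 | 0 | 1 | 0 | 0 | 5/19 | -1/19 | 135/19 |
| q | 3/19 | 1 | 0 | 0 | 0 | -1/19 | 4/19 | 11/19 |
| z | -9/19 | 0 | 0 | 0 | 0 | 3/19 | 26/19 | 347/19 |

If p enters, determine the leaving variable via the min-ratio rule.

q

Column p entries and ratios — u1: (201/19)/(3/19) = 67; u2: -1 ≤ 0, skip; r: (135/19)/(23/19) = 135/23; q: (11/19)/(3/19) = 11/3.
Smallest ratio is 11/3 in the row of q, so q leaves.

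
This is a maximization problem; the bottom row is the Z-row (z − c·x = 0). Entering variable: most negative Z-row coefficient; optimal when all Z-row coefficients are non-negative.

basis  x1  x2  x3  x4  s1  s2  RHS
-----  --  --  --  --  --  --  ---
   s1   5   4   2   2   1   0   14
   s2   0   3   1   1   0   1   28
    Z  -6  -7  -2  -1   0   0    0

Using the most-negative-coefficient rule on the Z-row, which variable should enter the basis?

x2

Negative Z-row entries: x1: -6, x2: -7, x3: -2, x4: -1.
The most negative is -7 in column x2, so x2 enters.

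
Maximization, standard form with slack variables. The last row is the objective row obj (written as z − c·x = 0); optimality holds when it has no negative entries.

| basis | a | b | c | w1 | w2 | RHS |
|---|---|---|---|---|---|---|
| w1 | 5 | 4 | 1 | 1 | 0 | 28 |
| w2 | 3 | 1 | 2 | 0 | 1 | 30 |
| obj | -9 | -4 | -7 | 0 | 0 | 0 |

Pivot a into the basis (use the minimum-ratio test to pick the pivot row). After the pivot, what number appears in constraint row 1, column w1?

Ratio test on column a — row 1: 28/5 = 28/5; row 2: 30/3 = 10. Minimum is 28/5 at row 1 (w1 leaves); pivot element 5.
Divide row 1 by 5; eliminate column a from the other rows.
In the new row 1, the w1 entry is the old entry divided by the pivot: 1/5 = 1/5.

1/5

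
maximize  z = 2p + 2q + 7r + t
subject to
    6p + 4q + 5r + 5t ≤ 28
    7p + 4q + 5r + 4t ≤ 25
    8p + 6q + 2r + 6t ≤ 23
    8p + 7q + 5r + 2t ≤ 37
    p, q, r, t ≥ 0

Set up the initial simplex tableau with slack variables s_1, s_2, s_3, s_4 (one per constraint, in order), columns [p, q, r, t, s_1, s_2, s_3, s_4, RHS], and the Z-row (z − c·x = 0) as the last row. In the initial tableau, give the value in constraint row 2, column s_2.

Slack s_2 belongs to constraint 2; its column is the unit vector e_2, so the entry in row 2 is 1.

1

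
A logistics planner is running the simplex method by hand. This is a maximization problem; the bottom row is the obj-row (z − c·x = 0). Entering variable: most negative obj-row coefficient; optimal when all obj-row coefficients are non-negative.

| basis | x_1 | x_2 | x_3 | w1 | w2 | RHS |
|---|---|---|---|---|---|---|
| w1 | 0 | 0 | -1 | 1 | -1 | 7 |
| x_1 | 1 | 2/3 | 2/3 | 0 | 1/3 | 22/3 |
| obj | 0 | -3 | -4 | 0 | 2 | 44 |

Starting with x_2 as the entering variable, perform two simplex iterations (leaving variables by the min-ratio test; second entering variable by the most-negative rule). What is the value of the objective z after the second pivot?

88

Ratio test on column x_2 — row 1: entry 0 ≤ 0; row 2: (22/3)/(2/3) = 11. Minimum is 11 at row 2 (x_1 leaves); pivot element 2/3.
Pivot on row 2; the obj-row RHS becomes 44 − (-3)·11 = 77.
Next entering variable (most negative obj-row entry -1): x_3.
Ratio test on column x_3 — row 1: entry -1 ≤ 0; row 2: 11/1 = 11. Minimum is 11 at row 2 (x_2 leaves); pivot element 1.
After the second pivot the obj-row RHS is 77 − (-1)·11 = 88.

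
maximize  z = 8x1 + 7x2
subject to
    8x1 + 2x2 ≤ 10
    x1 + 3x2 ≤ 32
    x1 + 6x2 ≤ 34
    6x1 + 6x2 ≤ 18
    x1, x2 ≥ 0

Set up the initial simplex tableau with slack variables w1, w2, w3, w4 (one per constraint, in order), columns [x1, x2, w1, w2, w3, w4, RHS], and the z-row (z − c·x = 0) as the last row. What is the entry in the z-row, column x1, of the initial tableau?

-8

The z-row carries the negated objective coefficients: the x1 entry is -8.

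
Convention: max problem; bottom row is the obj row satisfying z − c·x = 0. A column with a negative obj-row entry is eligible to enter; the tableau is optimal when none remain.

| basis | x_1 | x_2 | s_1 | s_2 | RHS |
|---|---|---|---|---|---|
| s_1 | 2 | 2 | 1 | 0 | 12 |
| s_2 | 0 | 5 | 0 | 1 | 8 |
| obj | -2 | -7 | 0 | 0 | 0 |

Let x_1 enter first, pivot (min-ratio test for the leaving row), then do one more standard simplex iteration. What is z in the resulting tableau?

Ratio test on column x_1 — row 1: 12/2 = 6; row 2: entry 0 ≤ 0. Minimum is 6 at row 1 (s_1 leaves); pivot element 2.
Pivot on row 1; the obj-row RHS becomes 0 − (-2)·6 = 12.
Next entering variable (most negative obj-row entry -5): x_2.
Ratio test on column x_2 — row 1: 6/1 = 6; row 2: 8/5 = 8/5. Minimum is 8/5 at row 2 (s_2 leaves); pivot element 5.
After the second pivot the obj-row RHS is 12 − (-5)·(8/5) = 20.

20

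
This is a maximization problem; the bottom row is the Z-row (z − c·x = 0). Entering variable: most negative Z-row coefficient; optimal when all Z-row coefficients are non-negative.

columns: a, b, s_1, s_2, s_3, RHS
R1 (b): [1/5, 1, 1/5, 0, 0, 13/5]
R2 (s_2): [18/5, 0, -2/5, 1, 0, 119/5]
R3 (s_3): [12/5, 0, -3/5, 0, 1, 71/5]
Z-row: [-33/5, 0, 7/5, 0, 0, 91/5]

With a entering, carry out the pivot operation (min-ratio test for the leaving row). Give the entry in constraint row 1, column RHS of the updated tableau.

17/12

Ratio test on column a — row 1: (13/5)/(1/5) = 13; row 2: (119/5)/(18/5) = 119/18; row 3: (71/5)/(12/5) = 71/12. Minimum is 71/12 at row 3 (s_3 leaves); pivot element 12/5.
Divide row 3 by 12/5; eliminate column a from the other rows.
Row 1 update in column RHS: 13/5 − (1/5)·(71/12) = 17/12.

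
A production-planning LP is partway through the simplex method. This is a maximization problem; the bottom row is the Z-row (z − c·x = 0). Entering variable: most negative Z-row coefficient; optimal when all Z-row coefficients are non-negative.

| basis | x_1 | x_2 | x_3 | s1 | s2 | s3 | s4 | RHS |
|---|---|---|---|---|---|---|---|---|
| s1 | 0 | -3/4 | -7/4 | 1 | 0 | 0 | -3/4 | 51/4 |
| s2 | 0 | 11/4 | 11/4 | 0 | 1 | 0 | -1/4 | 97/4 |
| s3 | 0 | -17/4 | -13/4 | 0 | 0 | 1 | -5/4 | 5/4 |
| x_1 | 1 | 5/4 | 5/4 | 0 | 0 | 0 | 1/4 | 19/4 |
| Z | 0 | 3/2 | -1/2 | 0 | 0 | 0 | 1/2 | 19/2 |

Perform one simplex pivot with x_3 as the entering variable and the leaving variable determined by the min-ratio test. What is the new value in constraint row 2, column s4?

-4/5

Ratio test on column x_3 — row 1: entry -7/4 ≤ 0; row 2: (97/4)/(11/4) = 97/11; row 3: entry -13/4 ≤ 0; row 4: (19/4)/(5/4) = 19/5. Minimum is 19/5 at row 4 (x_1 leaves); pivot element 5/4.
Divide row 4 by 5/4; eliminate column x_3 from the other rows.
Row 2 update in column s4: -1/4 − (11/4)·(1/5) = -4/5.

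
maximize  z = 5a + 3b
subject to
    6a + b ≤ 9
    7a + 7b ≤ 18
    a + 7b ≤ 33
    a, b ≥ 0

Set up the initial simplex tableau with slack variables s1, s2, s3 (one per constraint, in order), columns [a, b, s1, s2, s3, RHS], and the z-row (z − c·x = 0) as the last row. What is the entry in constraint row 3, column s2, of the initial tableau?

Slack s2 belongs to constraint 2; its column is the unit vector e_2, so the entry in row 3 is 0.

0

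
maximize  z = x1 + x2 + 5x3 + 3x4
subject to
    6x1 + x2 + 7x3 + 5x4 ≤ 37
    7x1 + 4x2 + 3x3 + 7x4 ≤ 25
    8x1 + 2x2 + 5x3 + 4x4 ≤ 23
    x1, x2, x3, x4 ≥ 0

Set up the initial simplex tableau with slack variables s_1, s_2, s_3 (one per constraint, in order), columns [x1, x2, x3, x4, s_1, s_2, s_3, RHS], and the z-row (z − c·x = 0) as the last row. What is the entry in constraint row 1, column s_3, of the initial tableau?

Slack s_3 belongs to constraint 3; its column is the unit vector e_3, so the entry in row 1 is 0.

0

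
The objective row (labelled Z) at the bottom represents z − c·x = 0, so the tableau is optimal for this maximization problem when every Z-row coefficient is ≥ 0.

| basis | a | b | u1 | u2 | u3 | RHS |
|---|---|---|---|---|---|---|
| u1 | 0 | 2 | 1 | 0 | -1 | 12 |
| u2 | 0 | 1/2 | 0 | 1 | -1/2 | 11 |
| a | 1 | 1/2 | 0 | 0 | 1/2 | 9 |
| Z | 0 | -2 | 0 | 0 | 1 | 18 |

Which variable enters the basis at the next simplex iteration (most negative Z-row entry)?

b

Negative Z-row entries: b: -2.
The most negative is -2 in column b, so b enters.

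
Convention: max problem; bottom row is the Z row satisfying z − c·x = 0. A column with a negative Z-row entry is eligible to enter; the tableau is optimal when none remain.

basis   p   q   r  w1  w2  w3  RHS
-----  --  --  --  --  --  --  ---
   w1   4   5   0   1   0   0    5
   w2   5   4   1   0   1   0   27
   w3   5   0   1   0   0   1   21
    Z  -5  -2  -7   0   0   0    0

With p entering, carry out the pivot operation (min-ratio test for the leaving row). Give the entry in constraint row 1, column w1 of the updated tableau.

Ratio test on column p — row 1: 5/4 = 5/4; row 2: 27/5 = 27/5; row 3: 21/5 = 21/5. Minimum is 5/4 at row 1 (w1 leaves); pivot element 4.
Divide row 1 by 4; eliminate column p from the other rows.
In the new row 1, the w1 entry is the old entry divided by the pivot: 1/4 = 1/4.

1/4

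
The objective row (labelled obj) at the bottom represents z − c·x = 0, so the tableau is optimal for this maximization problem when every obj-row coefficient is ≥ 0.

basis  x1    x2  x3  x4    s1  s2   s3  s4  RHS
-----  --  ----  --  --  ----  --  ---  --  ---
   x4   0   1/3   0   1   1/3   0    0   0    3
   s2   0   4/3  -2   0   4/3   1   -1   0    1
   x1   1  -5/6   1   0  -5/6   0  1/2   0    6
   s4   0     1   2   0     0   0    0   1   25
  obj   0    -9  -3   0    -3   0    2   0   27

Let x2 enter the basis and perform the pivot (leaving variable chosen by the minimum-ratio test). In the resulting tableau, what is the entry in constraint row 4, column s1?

-1

Ratio test on column x2 — row 1: 3/(1/3) = 9; row 2: 1/(4/3) = 3/4; row 3: entry -5/6 ≤ 0; row 4: 25/1 = 25. Minimum is 3/4 at row 2 (s2 leaves); pivot element 4/3.
Divide row 2 by 4/3; eliminate column x2 from the other rows.
Row 4 update in column s1: 0 − 1·1 = -1.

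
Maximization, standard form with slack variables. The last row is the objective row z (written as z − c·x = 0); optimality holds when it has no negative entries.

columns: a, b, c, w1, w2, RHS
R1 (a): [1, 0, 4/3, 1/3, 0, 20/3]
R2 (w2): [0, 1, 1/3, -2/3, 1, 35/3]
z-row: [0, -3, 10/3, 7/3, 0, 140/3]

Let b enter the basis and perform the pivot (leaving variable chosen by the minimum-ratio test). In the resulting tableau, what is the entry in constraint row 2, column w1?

-2/3

Ratio test on column b — row 1: entry 0 ≤ 0; row 2: (35/3)/1 = 35/3. Minimum is 35/3 at row 2 (w2 leaves); pivot element 1.
Divide row 2 by 1; eliminate column b from the other rows.
In the new row 2, the w1 entry is the old entry divided by the pivot: (-2/3)/1 = -2/3.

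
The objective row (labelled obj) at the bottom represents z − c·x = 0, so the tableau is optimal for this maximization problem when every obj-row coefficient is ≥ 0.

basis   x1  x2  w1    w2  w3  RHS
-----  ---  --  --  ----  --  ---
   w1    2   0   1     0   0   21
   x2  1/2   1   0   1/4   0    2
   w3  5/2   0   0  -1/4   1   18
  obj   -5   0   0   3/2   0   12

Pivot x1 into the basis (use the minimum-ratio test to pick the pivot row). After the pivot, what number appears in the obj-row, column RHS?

Ratio test on column x1 — row 1: 21/2 = 21/2; row 2: 2/(1/2) = 4; row 3: 18/(5/2) = 36/5. Minimum is 4 at row 2 (x2 leaves); pivot element 1/2.
Divide row 2 by 1/2; eliminate column x1 from the other rows.
obj-row update in column RHS: 12 − (-5)·4 = 32.

32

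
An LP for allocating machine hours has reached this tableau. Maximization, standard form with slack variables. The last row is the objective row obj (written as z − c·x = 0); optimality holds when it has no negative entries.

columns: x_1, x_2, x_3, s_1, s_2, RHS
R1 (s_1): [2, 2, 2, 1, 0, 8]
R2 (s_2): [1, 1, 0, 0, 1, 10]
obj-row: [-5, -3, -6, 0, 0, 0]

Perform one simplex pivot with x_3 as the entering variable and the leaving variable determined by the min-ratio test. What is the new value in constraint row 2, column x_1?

1

Ratio test on column x_3 — row 1: 8/2 = 4; row 2: entry 0 ≤ 0. Minimum is 4 at row 1 (s_1 leaves); pivot element 2.
Divide row 1 by 2; eliminate column x_3 from the other rows.
Row 2 update in column x_1: 1 − 0·1 = 1.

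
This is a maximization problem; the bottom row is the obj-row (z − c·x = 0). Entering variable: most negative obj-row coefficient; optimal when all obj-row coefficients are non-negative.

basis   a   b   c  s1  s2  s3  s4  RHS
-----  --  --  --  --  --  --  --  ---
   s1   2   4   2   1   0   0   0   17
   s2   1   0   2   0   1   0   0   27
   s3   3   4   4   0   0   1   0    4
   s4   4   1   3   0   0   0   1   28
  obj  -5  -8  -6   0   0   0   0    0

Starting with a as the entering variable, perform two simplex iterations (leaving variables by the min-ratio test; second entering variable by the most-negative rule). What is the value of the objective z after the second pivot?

Ratio test on column a — row 1: 17/2 = 17/2; row 2: 27/1 = 27; row 3: 4/3 = 4/3; row 4: 28/4 = 7. Minimum is 4/3 at row 3 (s3 leaves); pivot element 3.
Pivot on row 3; the obj-row RHS becomes 0 − (-5)·(4/3) = 20/3.
Next entering variable (most negative obj-row entry -4/3): b.
Ratio test on column b — row 1: (43/3)/(4/3) = 43/4; row 2: entry -4/3 ≤ 0; row 3: (4/3)/(4/3) = 1; row 4: entry -13/3 ≤ 0. Minimum is 1 at row 3 (a leaves); pivot element 4/3.
After the second pivot the obj-row RHS is 20/3 − (-4/3)·1 = 8.

8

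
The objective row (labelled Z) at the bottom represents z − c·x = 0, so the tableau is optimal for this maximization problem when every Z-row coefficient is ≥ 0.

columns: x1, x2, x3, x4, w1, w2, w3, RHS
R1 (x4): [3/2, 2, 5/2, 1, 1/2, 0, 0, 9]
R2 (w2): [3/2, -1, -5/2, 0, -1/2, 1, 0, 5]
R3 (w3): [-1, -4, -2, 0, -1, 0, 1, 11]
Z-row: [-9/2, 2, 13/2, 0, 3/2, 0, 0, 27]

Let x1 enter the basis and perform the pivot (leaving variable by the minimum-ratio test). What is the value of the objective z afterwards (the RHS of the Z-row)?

42

Ratio test on column x1 — row 1: 9/(3/2) = 6; row 2: 5/(3/2) = 10/3; row 3: entry -1 ≤ 0. Minimum is 10/3 at row 2 (w2 leaves); pivot element 3/2.
Pivot on row 2; the Z-row RHS becomes 27 − (-9/2)·(10/3) = 42.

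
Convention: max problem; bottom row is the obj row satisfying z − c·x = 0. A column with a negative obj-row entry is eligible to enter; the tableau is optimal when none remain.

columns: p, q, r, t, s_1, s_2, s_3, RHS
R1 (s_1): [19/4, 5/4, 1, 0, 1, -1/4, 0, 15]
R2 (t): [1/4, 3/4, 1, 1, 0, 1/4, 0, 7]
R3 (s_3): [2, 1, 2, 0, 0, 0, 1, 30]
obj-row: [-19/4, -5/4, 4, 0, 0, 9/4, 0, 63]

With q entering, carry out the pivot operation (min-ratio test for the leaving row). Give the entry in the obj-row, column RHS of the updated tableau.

224/3

Ratio test on column q — row 1: 15/(5/4) = 12; row 2: 7/(3/4) = 28/3; row 3: 30/1 = 30. Minimum is 28/3 at row 2 (t leaves); pivot element 3/4.
Divide row 2 by 3/4; eliminate column q from the other rows.
obj-row update in column RHS: 63 − (-5/4)·(28/3) = 224/3.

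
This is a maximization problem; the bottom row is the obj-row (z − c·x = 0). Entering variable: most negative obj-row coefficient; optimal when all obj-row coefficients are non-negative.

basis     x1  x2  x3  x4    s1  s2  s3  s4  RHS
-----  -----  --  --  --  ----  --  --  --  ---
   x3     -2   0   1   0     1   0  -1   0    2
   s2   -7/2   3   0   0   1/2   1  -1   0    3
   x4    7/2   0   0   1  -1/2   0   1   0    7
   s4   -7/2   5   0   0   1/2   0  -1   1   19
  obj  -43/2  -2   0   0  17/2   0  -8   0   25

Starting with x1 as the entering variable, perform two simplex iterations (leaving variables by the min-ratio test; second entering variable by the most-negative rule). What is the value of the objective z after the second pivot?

224/3

Ratio test on column x1 — row 1: entry -2 ≤ 0; row 2: entry -7/2 ≤ 0; row 3: 7/(7/2) = 2; row 4: entry -7/2 ≤ 0. Minimum is 2 at row 3 (x4 leaves); pivot element 7/2.
Pivot on row 3; the obj-row RHS becomes 25 − (-43/2)·2 = 68.
Next entering variable (most negative obj-row entry -2): x2.
Ratio test on column x2 — row 1: entry 0 ≤ 0; row 2: 10/3 = 10/3; row 3: entry 0 ≤ 0; row 4: 26/5 = 26/5. Minimum is 10/3 at row 2 (s2 leaves); pivot element 3.
After the second pivot the obj-row RHS is 68 − (-2)·(10/3) = 224/3.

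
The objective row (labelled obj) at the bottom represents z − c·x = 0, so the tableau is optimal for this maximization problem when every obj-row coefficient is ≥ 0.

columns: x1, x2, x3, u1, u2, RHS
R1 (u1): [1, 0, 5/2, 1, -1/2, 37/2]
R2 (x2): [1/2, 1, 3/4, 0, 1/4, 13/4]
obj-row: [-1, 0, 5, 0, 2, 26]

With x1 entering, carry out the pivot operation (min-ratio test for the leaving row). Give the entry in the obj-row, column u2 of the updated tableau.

5/2

Ratio test on column x1 — row 1: (37/2)/1 = 37/2; row 2: (13/4)/(1/2) = 13/2. Minimum is 13/2 at row 2 (x2 leaves); pivot element 1/2.
Divide row 2 by 1/2; eliminate column x1 from the other rows.
obj-row update in column u2: 2 − (-1)·(1/2) = 5/2.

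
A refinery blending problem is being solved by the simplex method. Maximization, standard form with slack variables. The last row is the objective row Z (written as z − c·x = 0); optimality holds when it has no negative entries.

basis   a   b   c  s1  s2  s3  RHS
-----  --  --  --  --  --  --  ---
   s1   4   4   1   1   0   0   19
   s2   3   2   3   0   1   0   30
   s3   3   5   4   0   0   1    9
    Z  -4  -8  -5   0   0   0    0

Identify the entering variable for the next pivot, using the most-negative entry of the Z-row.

Negative Z-row entries: a: -4, b: -8, c: -5.
The most negative is -8 in column b, so b enters.

b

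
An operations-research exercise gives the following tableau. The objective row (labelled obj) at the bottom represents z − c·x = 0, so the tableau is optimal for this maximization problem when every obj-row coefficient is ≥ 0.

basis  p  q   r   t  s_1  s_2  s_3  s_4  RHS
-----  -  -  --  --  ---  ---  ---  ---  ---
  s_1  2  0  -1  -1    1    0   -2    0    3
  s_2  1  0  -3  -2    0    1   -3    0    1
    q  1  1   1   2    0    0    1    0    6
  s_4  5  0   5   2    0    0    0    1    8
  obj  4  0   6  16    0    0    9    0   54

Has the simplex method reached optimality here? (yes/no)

Every obj-row coefficient is ≥ 0, so the tableau is optimal.

yes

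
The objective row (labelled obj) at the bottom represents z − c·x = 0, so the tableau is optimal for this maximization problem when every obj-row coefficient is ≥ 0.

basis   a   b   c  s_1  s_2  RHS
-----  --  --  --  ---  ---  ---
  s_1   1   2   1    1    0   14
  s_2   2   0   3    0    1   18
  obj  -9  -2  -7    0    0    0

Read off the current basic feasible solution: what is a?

a is not in the basis, so in the current basic feasible solution a = 0.

0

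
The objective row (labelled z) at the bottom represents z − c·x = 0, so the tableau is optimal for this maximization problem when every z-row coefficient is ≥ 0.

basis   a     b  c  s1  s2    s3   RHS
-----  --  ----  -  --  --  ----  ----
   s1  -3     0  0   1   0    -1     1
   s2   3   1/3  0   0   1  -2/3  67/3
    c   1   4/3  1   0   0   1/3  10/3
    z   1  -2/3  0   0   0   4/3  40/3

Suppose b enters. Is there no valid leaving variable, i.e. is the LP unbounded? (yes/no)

Column b has positive entries in row(s) 2, 3, so the ratio test bounds it — not unbounded.

no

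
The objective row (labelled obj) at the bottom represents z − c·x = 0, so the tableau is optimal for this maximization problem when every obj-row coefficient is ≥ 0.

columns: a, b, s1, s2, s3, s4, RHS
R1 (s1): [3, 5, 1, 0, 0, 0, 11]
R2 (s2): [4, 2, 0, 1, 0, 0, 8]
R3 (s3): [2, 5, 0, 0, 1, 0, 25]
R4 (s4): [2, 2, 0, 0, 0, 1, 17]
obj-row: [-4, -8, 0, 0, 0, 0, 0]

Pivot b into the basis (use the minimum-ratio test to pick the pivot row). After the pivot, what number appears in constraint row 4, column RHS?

63/5

Ratio test on column b — row 1: 11/5 = 11/5; row 2: 8/2 = 4; row 3: 25/5 = 5; row 4: 17/2 = 17/2. Minimum is 11/5 at row 1 (s1 leaves); pivot element 5.
Divide row 1 by 5; eliminate column b from the other rows.
Row 4 update in column RHS: 17 − 2·(11/5) = 63/5.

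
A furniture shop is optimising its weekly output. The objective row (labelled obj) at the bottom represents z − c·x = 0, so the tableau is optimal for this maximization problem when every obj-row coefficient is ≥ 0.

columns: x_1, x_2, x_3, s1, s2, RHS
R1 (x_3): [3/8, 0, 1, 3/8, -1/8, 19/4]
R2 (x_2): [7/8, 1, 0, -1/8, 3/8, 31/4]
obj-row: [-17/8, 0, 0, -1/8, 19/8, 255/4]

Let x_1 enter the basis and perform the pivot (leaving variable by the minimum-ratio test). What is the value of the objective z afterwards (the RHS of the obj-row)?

578/7

Ratio test on column x_1 — row 1: (19/4)/(3/8) = 38/3; row 2: (31/4)/(7/8) = 62/7. Minimum is 62/7 at row 2 (x_2 leaves); pivot element 7/8.
Pivot on row 2; the obj-row RHS becomes 255/4 − (-17/8)·(62/7) = 578/7.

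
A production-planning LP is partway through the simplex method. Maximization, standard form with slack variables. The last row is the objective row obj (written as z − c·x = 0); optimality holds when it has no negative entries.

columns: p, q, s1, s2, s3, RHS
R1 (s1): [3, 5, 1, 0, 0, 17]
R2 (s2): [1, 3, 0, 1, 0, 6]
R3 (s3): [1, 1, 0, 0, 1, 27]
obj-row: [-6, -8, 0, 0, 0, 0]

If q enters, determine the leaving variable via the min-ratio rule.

Column q entries and ratios — s1: 17/5 = 17/5; s2: 6/3 = 2; s3: 27/1 = 27.
Smallest ratio is 2 in the row of s2, so s2 leaves.

s2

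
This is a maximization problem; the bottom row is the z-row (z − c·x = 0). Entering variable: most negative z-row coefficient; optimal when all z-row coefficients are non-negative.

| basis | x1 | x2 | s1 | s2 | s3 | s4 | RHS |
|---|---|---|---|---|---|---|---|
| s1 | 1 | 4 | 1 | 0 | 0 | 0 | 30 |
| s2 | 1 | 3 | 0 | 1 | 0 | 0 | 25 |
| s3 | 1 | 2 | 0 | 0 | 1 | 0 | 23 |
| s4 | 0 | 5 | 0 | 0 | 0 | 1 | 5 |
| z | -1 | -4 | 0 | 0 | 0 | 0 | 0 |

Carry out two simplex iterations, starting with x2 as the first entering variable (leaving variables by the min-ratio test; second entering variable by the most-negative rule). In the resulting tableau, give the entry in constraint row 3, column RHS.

Ratio test on column x2 — row 1: 30/4 = 15/2; row 2: 25/3 = 25/3; row 3: 23/2 = 23/2; row 4: 5/5 = 1. Minimum is 1 at row 4 (s4 leaves); pivot element 5.
Divide row 4 by 5; eliminate column x2 from the other rows.
Second iteration: most negative z-row entry is -1 in column x1, so x1 enters.
Ratio test on column x1 — row 1: 26/1 = 26; row 2: 22/1 = 22; row 3: 21/1 = 21; row 4: entry 0 ≤ 0. Minimum is 21 at row 3 (s3 leaves); pivot element 1.
Divide row 3 by 1; eliminate column x1 from the other rows.
After both pivots, the entry at constraint row 3, column RHS is 21.

21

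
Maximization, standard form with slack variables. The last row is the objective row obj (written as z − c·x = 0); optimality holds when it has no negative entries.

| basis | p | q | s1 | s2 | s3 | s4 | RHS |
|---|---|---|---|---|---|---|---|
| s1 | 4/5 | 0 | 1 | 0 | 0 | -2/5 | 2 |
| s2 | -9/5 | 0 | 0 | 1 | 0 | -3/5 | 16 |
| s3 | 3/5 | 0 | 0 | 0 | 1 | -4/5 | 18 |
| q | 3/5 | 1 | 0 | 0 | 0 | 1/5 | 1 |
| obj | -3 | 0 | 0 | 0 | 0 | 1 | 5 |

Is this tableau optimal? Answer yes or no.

The obj-row has a negative entry -3 in column p, so it is not optimal.

no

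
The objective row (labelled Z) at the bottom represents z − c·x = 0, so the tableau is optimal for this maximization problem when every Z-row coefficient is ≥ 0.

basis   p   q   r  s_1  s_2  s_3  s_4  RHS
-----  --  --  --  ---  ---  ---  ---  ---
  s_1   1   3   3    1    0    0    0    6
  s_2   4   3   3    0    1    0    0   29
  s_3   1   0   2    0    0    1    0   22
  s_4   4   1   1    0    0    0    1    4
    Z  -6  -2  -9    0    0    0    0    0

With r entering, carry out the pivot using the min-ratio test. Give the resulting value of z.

Ratio test on column r — row 1: 6/3 = 2; row 2: 29/3 = 29/3; row 3: 22/2 = 11; row 4: 4/1 = 4. Minimum is 2 at row 1 (s_1 leaves); pivot element 3.
Pivot on row 1; the Z-row RHS becomes 0 − (-9)·2 = 18.

18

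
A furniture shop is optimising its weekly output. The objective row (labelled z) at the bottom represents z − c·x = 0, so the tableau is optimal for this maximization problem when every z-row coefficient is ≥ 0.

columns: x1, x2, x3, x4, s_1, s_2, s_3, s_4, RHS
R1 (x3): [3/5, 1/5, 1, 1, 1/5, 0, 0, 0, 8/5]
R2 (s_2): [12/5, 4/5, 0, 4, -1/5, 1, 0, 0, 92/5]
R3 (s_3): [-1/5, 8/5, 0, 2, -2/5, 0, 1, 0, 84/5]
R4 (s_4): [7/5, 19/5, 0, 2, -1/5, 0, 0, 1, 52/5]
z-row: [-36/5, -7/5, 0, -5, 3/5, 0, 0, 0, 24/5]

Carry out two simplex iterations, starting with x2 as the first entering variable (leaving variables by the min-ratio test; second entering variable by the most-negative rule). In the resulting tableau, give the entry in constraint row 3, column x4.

5/2

Ratio test on column x2 — row 1: (8/5)/(1/5) = 8; row 2: (92/5)/(4/5) = 23; row 3: (84/5)/(8/5) = 21/2; row 4: (52/5)/(19/5) = 52/19. Minimum is 52/19 at row 4 (s_4 leaves); pivot element 19/5.
Divide row 4 by 19/5; eliminate column x2 from the other rows.
Second iteration: most negative z-row entry is -127/19 in column x1, so x1 enters.
Ratio test on column x1 — row 1: (20/19)/(10/19) = 2; row 2: (308/19)/(40/19) = 77/10; row 3: entry -15/19 ≤ 0; row 4: (52/19)/(7/19) = 52/7. Minimum is 2 at row 1 (x3 leaves); pivot element 10/19.
Divide row 1 by 10/19; eliminate column x1 from the other rows.
After both pivots, the entry at constraint row 3, column x4 is 5/2.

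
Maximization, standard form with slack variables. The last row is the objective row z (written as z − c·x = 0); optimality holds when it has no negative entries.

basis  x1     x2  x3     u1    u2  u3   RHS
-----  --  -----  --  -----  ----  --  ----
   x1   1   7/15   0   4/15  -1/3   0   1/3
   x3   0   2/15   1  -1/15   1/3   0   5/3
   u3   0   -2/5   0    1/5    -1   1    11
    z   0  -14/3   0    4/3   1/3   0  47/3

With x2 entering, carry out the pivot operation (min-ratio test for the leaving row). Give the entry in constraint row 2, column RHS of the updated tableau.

11/7

Ratio test on column x2 — row 1: (1/3)/(7/15) = 5/7; row 2: (5/3)/(2/15) = 25/2; row 3: entry -2/5 ≤ 0. Minimum is 5/7 at row 1 (x1 leaves); pivot element 7/15.
Divide row 1 by 7/15; eliminate column x2 from the other rows.
Row 2 update in column RHS: 5/3 − (2/15)·(5/7) = 11/7.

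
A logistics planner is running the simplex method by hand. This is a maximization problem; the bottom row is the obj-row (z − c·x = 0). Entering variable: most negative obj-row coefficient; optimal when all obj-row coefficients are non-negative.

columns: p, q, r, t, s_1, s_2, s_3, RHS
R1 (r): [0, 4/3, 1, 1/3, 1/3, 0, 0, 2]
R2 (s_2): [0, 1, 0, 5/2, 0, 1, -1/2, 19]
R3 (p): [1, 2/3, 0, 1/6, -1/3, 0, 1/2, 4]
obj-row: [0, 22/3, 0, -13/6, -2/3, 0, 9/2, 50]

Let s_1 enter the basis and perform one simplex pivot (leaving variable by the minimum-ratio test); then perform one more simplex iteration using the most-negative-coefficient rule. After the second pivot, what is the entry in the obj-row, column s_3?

9/2

Ratio test on column s_1 — row 1: 2/(1/3) = 6; row 2: entry 0 ≤ 0; row 3: entry -1/3 ≤ 0. Minimum is 6 at row 1 (r leaves); pivot element 1/3.
Divide row 1 by 1/3; eliminate column s_1 from the other rows.
Second iteration: most negative obj-row entry is -3/2 in column t, so t enters.
Ratio test on column t — row 1: 6/1 = 6; row 2: 19/(5/2) = 38/5; row 3: 6/(1/2) = 12. Minimum is 6 at row 1 (s_1 leaves); pivot element 1.
Divide row 1 by 1; eliminate column t from the other rows.
After both pivots, the entry at the obj-row, column s_3 is 9/2.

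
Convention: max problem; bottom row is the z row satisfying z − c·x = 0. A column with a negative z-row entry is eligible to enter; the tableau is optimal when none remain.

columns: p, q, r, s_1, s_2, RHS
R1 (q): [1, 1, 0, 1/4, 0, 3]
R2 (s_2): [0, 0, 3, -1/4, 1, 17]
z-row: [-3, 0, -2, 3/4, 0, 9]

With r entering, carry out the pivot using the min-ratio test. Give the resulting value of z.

61/3

Ratio test on column r — row 1: entry 0 ≤ 0; row 2: 17/3 = 17/3. Minimum is 17/3 at row 2 (s_2 leaves); pivot element 3.
Pivot on row 2; the z-row RHS becomes 9 − (-2)·(17/3) = 61/3.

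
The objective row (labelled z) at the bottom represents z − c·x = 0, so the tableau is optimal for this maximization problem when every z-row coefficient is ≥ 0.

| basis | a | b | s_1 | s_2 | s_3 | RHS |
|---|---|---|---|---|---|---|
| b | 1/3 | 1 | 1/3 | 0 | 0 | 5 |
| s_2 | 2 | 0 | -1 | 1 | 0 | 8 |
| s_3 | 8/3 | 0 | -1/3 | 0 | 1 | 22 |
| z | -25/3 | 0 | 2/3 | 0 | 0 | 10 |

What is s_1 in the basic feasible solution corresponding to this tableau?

s_1 is not in the basis, so in the current basic feasible solution s_1 = 0.

0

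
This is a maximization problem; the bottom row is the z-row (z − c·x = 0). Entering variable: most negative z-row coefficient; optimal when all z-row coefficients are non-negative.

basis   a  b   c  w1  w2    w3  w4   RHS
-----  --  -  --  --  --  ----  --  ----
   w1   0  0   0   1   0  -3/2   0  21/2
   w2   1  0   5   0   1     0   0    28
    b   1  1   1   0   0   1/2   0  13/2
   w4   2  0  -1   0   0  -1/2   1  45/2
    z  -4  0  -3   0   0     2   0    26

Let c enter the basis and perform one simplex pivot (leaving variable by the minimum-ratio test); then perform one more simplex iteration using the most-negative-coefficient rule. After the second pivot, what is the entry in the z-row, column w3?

Ratio test on column c — row 1: entry 0 ≤ 0; row 2: 28/5 = 28/5; row 3: (13/2)/1 = 13/2; row 4: entry -1 ≤ 0. Minimum is 28/5 at row 2 (w2 leaves); pivot element 5.
Divide row 2 by 5; eliminate column c from the other rows.
Second iteration: most negative z-row entry is -17/5 in column a, so a enters.
Ratio test on column a — row 1: entry 0 ≤ 0; row 2: (28/5)/(1/5) = 28; row 3: (9/10)/(4/5) = 9/8; row 4: (281/10)/(11/5) = 281/22. Minimum is 9/8 at row 3 (b leaves); pivot element 4/5.
Divide row 3 by 4/5; eliminate column a from the other rows.
After both pivots, the entry at the z-row, column w3 is 33/8.

33/8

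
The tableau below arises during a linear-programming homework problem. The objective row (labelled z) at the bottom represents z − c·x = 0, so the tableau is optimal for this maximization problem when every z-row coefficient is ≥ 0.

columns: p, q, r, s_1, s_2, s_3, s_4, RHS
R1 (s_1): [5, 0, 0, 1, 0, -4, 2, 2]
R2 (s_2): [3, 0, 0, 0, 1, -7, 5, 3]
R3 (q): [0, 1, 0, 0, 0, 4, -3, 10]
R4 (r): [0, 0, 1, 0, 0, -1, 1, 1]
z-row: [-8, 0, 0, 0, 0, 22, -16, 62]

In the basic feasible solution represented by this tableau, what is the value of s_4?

s_4 is not in the basis, so in the current basic feasible solution s_4 = 0.

0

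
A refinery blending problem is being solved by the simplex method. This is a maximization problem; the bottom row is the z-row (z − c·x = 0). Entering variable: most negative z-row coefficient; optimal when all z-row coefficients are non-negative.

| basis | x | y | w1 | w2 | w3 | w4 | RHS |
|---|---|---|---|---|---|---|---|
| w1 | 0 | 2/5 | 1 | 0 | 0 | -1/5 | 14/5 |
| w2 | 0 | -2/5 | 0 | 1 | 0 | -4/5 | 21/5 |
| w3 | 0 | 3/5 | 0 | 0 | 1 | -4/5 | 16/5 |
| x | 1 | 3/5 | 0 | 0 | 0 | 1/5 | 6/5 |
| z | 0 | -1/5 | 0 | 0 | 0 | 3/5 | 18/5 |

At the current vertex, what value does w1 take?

w1 is basic (row 1); its value is the RHS of that row, 14/5.

14/5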